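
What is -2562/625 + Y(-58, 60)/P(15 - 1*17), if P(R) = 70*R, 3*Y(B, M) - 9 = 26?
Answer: -31369/7500 ≈ -4.1825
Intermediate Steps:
Y(B, M) = 35/3 (Y(B, M) = 3 + (1/3)*26 = 3 + 26/3 = 35/3)
-2562/625 + Y(-58, 60)/P(15 - 1*17) = -2562/625 + 35/(3*((70*(15 - 1*17)))) = -2562*1/625 + 35/(3*((70*(15 - 17)))) = -2562/625 + 35/(3*((70*(-2)))) = -2562/625 + (35/3)/(-140) = -2562/625 + (35/3)*(-1/140) = -2562/625 - 1/12 = -31369/7500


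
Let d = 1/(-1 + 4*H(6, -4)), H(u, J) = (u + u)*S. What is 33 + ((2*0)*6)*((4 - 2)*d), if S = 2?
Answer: 33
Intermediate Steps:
H(u, J) = 4*u (H(u, J) = (u + u)*2 = (2*u)*2 = 4*u)
d = 1/95 (d = 1/(-1 + 4*(4*6)) = 1/(-1 + 4*24) = 1/(-1 + 96) = 1/95 ≈ 0.010526)
33 + ((2*0)*6)*((4 - 2)*d) = 33 + ((2*0)*6)*((4 - 2)*(1/95)) = 33 + (0*6)*(2*(1/95)) = 33 + 0*(2/95) = 33 + 0 = 33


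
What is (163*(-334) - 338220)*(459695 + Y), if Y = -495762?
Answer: 14162140354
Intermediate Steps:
(163*(-334) - 338220)*(459695 + Y) = (163*(-334) - 338220)*(459695 - 495762) = (-54442 - 338220)*(-36067) = -392662*(-36067) = 14162140354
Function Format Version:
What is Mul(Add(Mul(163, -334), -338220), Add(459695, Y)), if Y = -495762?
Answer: 14162140354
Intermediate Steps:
Mul(Add(Mul(163, -334), -338220), Add(459695, Y)) = Mul(Add(Mul(163, -334), -338220), Add(459695, -495762)) = Mul(Add(-54442, -338220), -36067) = Mul(-392662, -36067) = 14162140354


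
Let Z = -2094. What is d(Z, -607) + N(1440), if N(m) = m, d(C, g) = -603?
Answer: 837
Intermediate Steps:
d(Z, -607) + N(1440) = -603 + 1440 = 837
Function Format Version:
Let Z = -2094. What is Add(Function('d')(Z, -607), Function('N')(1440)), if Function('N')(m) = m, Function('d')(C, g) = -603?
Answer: 837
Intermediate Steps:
Add(Function('d')(Z, -607), Function('N')(1440)) = Add(-603, 1440) = 837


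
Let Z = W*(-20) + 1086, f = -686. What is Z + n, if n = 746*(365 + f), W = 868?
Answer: -255740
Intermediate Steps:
n = -239466 (n = 746*(365 - 686) = 746*(-321) = -239466)
Z = -16274 (Z = 868*(-20) + 1086 = -17360 + 1086 = -16274)
Z + n = -16274 - 239466 = -255740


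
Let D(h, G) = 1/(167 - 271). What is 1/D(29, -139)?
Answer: -104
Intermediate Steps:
D(h, G) = -1/104 (D(h, G) = 1/(-104) = -1/104)
1/D(29, -139) = 1/(-1/104) = -104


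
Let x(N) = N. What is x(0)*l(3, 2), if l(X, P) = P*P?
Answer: 0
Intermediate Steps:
l(X, P) = P²
x(0)*l(3, 2) = 0*2² = 0*4 = 0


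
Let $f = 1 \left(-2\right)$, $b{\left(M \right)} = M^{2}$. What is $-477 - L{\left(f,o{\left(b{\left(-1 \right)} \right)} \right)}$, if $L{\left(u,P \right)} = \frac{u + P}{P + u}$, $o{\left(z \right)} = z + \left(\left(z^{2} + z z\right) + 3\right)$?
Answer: $-478$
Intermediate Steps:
$o{\left(z \right)} = 3 + z + 2 z^{2}$ ($o{\left(z \right)} = z + \left(\left(z^{2} + z^{2}\right) + 3\right) = z + \left(2 z^{2} + 3\right) = z + \left(3 + 2 z^{2}\right) = 3 + z + 2 z^{2}$)
$f = -2$
$L{\left(u,P \right)} = 1$ ($L{\left(u,P \right)} = \frac{P + u}{P + u} = 1$)
$-477 - L{\left(f,o{\left(b{\left(-1 \right)} \right)} \right)} = -477 - 1 = -478$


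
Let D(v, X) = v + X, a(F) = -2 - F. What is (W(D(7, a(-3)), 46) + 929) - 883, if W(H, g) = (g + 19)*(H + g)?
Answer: 3556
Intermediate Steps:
D(v, X) = X + v
W(H, g) = (19 + g)*(H + g)
(W(D(7, a(-3)), 46) + 929) - 883 = ((46² + 19*((-2 - 1*(-3)) + 7) + 19*46 + ((-2 - 1*(-3)) + 7)*46) + 929) - 883 = ((2116 + 19*((-2 + 3) + 7) + 874 + ((-2 + 3) + 7)*46) + 929) - 883 = ((2116 + 19*(1 + 7) + 874 + (1 + 7)*46) + 929) - 883 = ((2116 + 19*8 + 874 + 8*46) + 929) - 883 = ((2116 + 152 + 874 + 368) + 929) - 883 = (3510 + 929) - 883 = 4439 - 883 = 3556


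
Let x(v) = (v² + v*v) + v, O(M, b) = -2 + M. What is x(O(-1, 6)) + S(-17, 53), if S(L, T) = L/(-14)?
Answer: 227/14 ≈ 16.214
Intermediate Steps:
S(L, T) = -L/14 (S(L, T) = L*(-1/14) = -L/14)
x(v) = v + 2*v² (x(v) = (v² + v²) + v = 2*v² + v = v + 2*v²)
x(O(-1, 6)) + S(-17, 53) = (-2 - 1)*(1 + 2*(-2 - 1)) - 1/14*(-17) = -3*(1 + 2*(-3)) + 17/14 = -3*(1 - 6) + 17/14 = -3*(-5) + 17/14 = 15 + 17/14 = 227/14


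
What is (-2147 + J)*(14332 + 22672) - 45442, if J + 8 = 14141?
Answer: 443484502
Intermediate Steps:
J = 14133 (J = -8 + 14141 = 14133)
(-2147 + J)*(14332 + 22672) - 45442 = (-2147 + 14133)*(14332 + 22672) - 45442 = 11986*37004 - 45442 = 443529944 - 45442 = 443484502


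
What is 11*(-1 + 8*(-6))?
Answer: -539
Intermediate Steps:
11*(-1 + 8*(-6)) = 11*(-1 - 48) = 11*(-49) = -539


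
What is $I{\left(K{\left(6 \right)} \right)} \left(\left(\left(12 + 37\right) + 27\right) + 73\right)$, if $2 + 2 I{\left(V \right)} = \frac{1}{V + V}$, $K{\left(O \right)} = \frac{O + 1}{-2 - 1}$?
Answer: $- \frac{4619}{28} \approx -164.96$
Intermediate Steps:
$K{\left(O \right)} = - \frac{1}{3} - \frac{O}{3}$ ($K{\left(O \right)} = \frac{1 + O}{-3} = \left(1 + O\right) \left(- \frac{1}{3}\right) = - \frac{1}{3} - \frac{O}{3}$)
$I{\left(V \right)} = -1 + \frac{1}{4 V}$ ($I{\left(V \right)} = -1 + \frac{1}{2 \left(V + V\right)} = -1 + \frac{1}{2 \cdot 2 V} = -1 + \frac{\frac{1}{2} \frac{1}{V}}{2} = -1 + \frac{1}{4 V}$)
$I{\left(K{\left(6 \right)} \right)} \left(\left(\left(12 + 37\right) + 27\right) + 73\right) = \frac{\frac{1}{4} - \left(- \frac{1}{3} - 2\right)}{- \frac{1}{3} - 2} \left(\left(\left(12 + 37\right) + 27\right) + 73\right) = \frac{\frac{1}{4} - \left(- \frac{1}{3} - 2\right)}{- \frac{1}{3} - 2} \left(\left(49 + 27\right) + 73\right) = \frac{\frac{1}{4} - - \frac{7}{3}}{- \frac{7}{3}} \left(76 + 73\right) = - \frac{3 \left(\frac{1}{4} + \frac{7}{3}\right)}{7} \cdot 149 = \left(- \frac{3}{7}\right) \frac{31}{12} \cdot 149 = \left(- \frac{31}{28}\right) 149 = - \frac{4619}{28}$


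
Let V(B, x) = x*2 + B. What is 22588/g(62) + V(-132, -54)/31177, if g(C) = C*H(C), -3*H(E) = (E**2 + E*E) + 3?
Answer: -1113560154/7433251517 ≈ -0.14981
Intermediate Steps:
V(B, x) = B + 2*x (V(B, x) = 2*x + B = B + 2*x)
H(E) = -1 - 2*E**2/3 (H(E) = -((E**2 + E*E) + 3)/3 = -((E**2 + E**2) + 3)/3 = -(2*E**2 + 3)/3 = -(3 + 2*E**2)/3 = -1 - 2*E**2/3)
g(C) = C*(-1 - 2*C**2/3)
22588/g(62) + V(-132, -54)/31177 = 22588/(-1*62 - 2/3*62**3) + (-132 + 2*(-54))/31177 = 22588/(-62 - 2/3*238328) + (-132 - 108)*(1/31177) = 22588/(-62 - 476656/3) - 240*1/31177 = 22588/(-476842/3) - 240/31177 = 22588*(-3/476842) - 240/31177 = -33882/238421 - 240/31177 = -1113560154/7433251517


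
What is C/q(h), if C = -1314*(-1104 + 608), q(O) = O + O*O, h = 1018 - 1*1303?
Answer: 54312/6745 ≈ 8.0522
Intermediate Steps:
h = -285 (h = 1018 - 1303 = -285)
q(O) = O + O²
C = 651744 (C = -1314*(-496) = 651744)
C/q(h) = 651744/((-285*(1 - 285))) = 651744/((-285*(-284))) = 651744/80940 = 651744*(1/80940) = 54312/6745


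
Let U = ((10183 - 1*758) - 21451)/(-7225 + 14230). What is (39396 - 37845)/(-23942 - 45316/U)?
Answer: 9326163/14756044 ≈ 0.63202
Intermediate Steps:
U = -12026/7005 (U = ((10183 - 758) - 21451)/7005 = (9425 - 21451)*(1/7005) = -12026*1/7005 = -12026/7005 ≈ -1.7168)
(39396 - 37845)/(-23942 - 45316/U) = (39396 - 37845)/(-23942 - 45316/(-12026/7005)) = 1551/(-23942 - 45316*(-7005/12026)) = 1551/(-23942 + 158719290/6013) = 1551/(14756044/6013) = 1551*(6013/14756044) = 9326163/14756044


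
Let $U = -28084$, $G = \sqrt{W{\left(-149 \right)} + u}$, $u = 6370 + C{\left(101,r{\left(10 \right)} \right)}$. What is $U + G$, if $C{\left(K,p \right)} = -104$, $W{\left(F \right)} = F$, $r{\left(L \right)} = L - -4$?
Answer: $-28084 + \sqrt{6117} \approx -28006.0$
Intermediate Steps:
$r{\left(L \right)} = 4 + L$ ($r{\left(L \right)} = L + 4 = 4 + L$)
$u = 6266$ ($u = 6370 - 104 = 6266$)
$G = \sqrt{6117}$ ($G = \sqrt{-149 + 6266} = \sqrt{6117} \approx 78.211$)
$U + G = -28084 + \sqrt{6117}$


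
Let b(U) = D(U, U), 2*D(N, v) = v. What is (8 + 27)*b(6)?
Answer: 105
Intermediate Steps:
D(N, v) = v/2
b(U) = U/2
(8 + 27)*b(6) = (8 + 27)*((1/2)*6) = 35*3 = 105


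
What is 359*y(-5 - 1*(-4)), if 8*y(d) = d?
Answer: -359/8 ≈ -44.875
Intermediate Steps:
y(d) = d/8
359*y(-5 - 1*(-4)) = 359*((-5 - 1*(-4))/8) = 359*((-5 + 4)/8) = 359*((⅛)*(-1)) = 359*(-⅛) = -359/8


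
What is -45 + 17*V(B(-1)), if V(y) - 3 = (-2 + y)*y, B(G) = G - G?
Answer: 6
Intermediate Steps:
B(G) = 0
V(y) = 3 + y*(-2 + y) (V(y) = 3 + (-2 + y)*y = 3 + y*(-2 + y))
-45 + 17*V(B(-1)) = -45 + 17*(3 + 0² - 2*0) = -45 + 17*(3 + 0 + 0) = -45 + 17*3 = -45 + 51 = 6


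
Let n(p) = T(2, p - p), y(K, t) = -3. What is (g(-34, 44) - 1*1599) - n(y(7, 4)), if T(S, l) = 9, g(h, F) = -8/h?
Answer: -27332/17 ≈ -1607.8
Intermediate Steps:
n(p) = 9
(g(-34, 44) - 1*1599) - n(y(7, 4)) = (-8/(-34) - 1*1599) - 1*9 = (-8*(-1/34) - 1599) - 9 = (4/17 - 1599) - 9 = -27179/17 - 9 = -27332/17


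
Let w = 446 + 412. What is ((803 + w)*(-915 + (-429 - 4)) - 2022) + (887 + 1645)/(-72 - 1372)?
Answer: -809019683/361 ≈ -2.2411e+6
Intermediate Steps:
w = 858
((803 + w)*(-915 + (-429 - 4)) - 2022) + (887 + 1645)/(-72 - 1372) = ((803 + 858)*(-915 + (-429 - 4)) - 2022) + (887 + 1645)/(-72 - 1372) = (1661*(-915 - 433) - 2022) + 2532/(-1444) = (1661*(-1348) - 2022) + 2532*(-1/1444) = (-2239028 - 2022) - 633/361 = -2241050 - 633/361 = -809019683/361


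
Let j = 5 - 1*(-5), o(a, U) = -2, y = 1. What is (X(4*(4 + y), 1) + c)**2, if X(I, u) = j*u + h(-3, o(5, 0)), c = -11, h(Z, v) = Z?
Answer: 16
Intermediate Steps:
j = 10 (j = 5 + 5 = 10)
X(I, u) = -3 + 10*u (X(I, u) = 10*u - 3 = -3 + 10*u)
(X(4*(4 + y), 1) + c)**2 = ((-3 + 10*1) - 11)**2 = ((-3 + 10) - 11)**2 = (7 - 11)**2 = (-4)**2 = 16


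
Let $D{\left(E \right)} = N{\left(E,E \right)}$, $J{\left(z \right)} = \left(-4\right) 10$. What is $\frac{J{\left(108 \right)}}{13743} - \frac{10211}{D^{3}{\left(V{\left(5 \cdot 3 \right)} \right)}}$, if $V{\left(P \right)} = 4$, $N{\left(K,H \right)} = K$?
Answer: $- \frac{140332333}{879552} \approx -159.55$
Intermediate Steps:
$J{\left(z \right)} = -40$
$D{\left(E \right)} = E$
$\frac{J{\left(108 \right)}}{13743} - \frac{10211}{D^{3}{\left(V{\left(5 \cdot 3 \right)} \right)}} = - \frac{40}{13743} - \frac{10211}{4^{3}} = \left(-40\right) \frac{1}{13743} - \frac{10211}{64} = - \frac{40}{13743} - \frac{10211}{64} = - \frac{140332333}{879552}$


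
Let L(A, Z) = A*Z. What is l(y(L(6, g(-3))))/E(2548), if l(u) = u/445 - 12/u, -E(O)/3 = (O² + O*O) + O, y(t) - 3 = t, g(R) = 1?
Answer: 1753/52013559780 ≈ 3.3703e-8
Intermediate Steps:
y(t) = 3 + t
E(O) = -6*O² - 3*O (E(O) = -3*((O² + O*O) + O) = -3*((O² + O²) + O) = -3*(2*O² + O) = -3*(O + 2*O²) = -6*O² - 3*O)
l(u) = -12/u + u/445 (l(u) = u*(1/445) - 12/u = u/445 - 12/u = -12/u + u/445)
l(y(L(6, g(-3))))/E(2548) = (-12/(3 + 6*1) + (3 + 6*1)/445)/((-3*2548*(1 + 2*2548))) = (-12/(3 + 6) + (3 + 6)/445)/((-3*2548*(1 + 5096))) = (-12/9 + (1/445)*9)/((-3*2548*5097)) = (-12*⅑ + 9/445)/(-38961468) = (-4/3 + 9/445)*(-1/38961468) = -1753/1335*(-1/38961468) = 1753/52013559780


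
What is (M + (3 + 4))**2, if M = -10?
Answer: 9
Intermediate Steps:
(M + (3 + 4))**2 = (-10 + (3 + 4))**2 = (-10 + 7)**2 = (-3)**2 = 9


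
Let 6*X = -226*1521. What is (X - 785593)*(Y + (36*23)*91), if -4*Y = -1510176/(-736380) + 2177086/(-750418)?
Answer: -1462294175075694557443/23024700285 ≈ -6.3510e+10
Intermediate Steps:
X = -57291 (X = (-226*1521)/6 = (⅙)*(-343746) = -57291)
Y = 19579138963/92098801140 (Y = -(-1510176/(-736380) + 2177086/(-750418))/4 = -(-1510176*(-1/736380) + 2177086*(-1/750418))/4 = -(125848/61365 - 1088543/375209)/4 = -¼*(-19579138963/23024700285) = 19579138963/92098801140 ≈ 0.21259)
(X - 785593)*(Y + (36*23)*91) = (-57291 - 785593)*(19579138963/92098801140 + (36*23)*91) = -842884*(19579138963/92098801140 + 828*91) = -842884*(19579138963/92098801140 + 75348) = -842884*6939480047435683/92098801140 = -1462294175075694557443/23024700285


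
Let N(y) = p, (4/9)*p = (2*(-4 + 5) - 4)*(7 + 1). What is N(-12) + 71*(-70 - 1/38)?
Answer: -190299/38 ≈ -5007.9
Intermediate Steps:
p = -36 (p = 9*((2*(-4 + 5) - 4)*(7 + 1))/4 = 9*((2*1 - 4)*8)/4 = 9*((2 - 4)*8)/4 = 9*(-2*8)/4 = (9/4)*(-16) = -36)
N(y) = -36
N(-12) + 71*(-70 - 1/38) = -36 + 71*(-70 - 1/38) = -36 + 71*(-2661/38) = -36 - 188931/38 = -190299/38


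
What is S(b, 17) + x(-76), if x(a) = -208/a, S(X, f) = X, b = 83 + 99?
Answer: 3510/19 ≈ 184.74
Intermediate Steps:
b = 182
S(b, 17) + x(-76) = 182 - 208/(-76) = 182 - 208*(-1/76) = 182 + 52/19 = 3510/19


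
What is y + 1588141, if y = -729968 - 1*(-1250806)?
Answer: 2108979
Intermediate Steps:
y = 520838 (y = -729968 + 1250806 = 520838)
y + 1588141 = 520838 + 1588141 = 2108979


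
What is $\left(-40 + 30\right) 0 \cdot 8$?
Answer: $0$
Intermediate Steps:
$\left(-40 + 30\right) 0 \cdot 8 = \left(-10\right) 0 = 0$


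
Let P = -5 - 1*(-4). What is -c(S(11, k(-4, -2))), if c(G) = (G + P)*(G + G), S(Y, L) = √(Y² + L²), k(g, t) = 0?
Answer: -220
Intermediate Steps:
S(Y, L) = √(L² + Y²)
P = -1 (P = -5 + 4 = -1)
c(G) = 2*G*(-1 + G) (c(G) = (G - 1)*(G + G) = (-1 + G)*(2*G) = 2*G*(-1 + G))
-c(S(11, k(-4, -2))) = -2*√(0² + 11²)*(-1 + √(0² + 11²)) = -2*√(0 + 121)*(-1 + √(0 + 121)) = -2*√121*(-1 + √121) = -2*11*(-1 + 11) = -2*11*10 = -1*220 = -220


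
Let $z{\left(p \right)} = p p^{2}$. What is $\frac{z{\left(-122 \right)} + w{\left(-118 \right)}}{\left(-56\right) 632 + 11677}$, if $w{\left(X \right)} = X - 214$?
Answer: $\frac{363236}{4743} \approx 76.584$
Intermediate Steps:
$w{\left(X \right)} = -214 + X$
$z{\left(p \right)} = p^{3}$
$\frac{z{\left(-122 \right)} + w{\left(-118 \right)}}{\left(-56\right) 632 + 11677} = \frac{\left(-122\right)^{3} - 332}{\left(-56\right) 632 + 11677} = \frac{-1815848 - 332}{-35392 + 11677} = - \frac{1816180}{-23715} = \left(-1816180\right) \left(- \frac{1}{23715}\right) = \frac{363236}{4743}$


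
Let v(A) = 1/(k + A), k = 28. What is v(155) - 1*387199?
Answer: -70857416/183 ≈ -3.8720e+5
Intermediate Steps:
v(A) = 1/(28 + A)
v(155) - 1*387199 = 1/(28 + 155) - 1*387199 = 1/183 - 387199 = -70857416/183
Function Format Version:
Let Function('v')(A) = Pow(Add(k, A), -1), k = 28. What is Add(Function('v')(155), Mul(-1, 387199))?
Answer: Rational(-70857416, 183) ≈ -3.8720e+5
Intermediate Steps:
Function('v')(A) = Pow(Add(28, A), -1)
Add(Function('v')(155), Mul(-1, 387199)) = Add(Pow(Add(28, 155), -1), Mul(-1, 387199)) = Add(Pow(183, -1), -387199) = Add(Rational(1, 183), -387199) = Rational(-70857416, 183)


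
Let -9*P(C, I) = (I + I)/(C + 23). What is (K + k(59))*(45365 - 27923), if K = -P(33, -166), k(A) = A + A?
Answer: 14326665/7 ≈ 2.0467e+6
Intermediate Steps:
P(C, I) = -2*I/(9*(23 + C)) (P(C, I) = -(I + I)/(9*(C + 23)) = -2*I/(9*(23 + C)))
k(A) = 2*A
K = -83/126 (K = -(-2)*(-166)/(207 + 9*33) = -(-2)*(-166)/(207 + 297) = -(-2)*(-166)/504 = -1*83/126 = -83/126 ≈ -0.65873)
(K + k(59))*(45365 - 27923) = (-83/126 + 2*59)*(45365 - 27923) = (-83/126 + 118)*17442 = (14785/126)*17442 = 14326665/7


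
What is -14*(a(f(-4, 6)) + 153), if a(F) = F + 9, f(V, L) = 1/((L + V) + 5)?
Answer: -2270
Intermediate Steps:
f(V, L) = 1/(5 + L + V)
a(F) = 9 + F
-14*(a(f(-4, 6)) + 153) = -14*((9 + 1/(5 + 6 - 4)) + 153) = -14*((9 + 1/7) + 153) = -14*((9 + ⅐) + 153) = -14*(64/7 + 153) = -14*1135/7 = -2270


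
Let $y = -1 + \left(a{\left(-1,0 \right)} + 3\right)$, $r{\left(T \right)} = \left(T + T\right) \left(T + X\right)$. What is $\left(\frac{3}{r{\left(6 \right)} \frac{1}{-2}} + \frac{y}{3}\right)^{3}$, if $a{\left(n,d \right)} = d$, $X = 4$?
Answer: $\frac{50653}{216000} \approx 0.2345$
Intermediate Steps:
$r{\left(T \right)} = 2 T \left(4 + T\right)$ ($r{\left(T \right)} = \left(T + T\right) \left(T + 4\right) = 2 T \left(4 + T\right)$)
$y = 2$ ($y = -1 + \left(0 + 3\right) = -1 + 3 = 2$)
$\left(\frac{3}{r{\left(6 \right)} \frac{1}{-2}} + \frac{y}{3}\right)^{3} = \left(\frac{3}{2 \cdot 6 \left(4 + 6\right) \frac{1}{-2}} + \frac{2}{3}\right)^{3} = \left(\frac{3}{2 \cdot 6 \cdot 10 \left(- \frac{1}{2}\right)} + 2 \cdot \frac{1}{3}\right)^{3} = \left(\frac{3}{120 \left(- \frac{1}{2}\right)} + \frac{2}{3}\right)^{3} = \left(\frac{3}{-60} + \frac{2}{3}\right)^{3} = \left(3 \left(- \frac{1}{60}\right) + \frac{2}{3}\right)^{3} = \left(- \frac{1}{20} + \frac{2}{3}\right)^{3} = \left(\frac{37}{60}\right)^{3} = \frac{50653}{216000}$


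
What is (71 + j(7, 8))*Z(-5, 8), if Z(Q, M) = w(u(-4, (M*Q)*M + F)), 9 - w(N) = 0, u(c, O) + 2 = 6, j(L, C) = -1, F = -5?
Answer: 630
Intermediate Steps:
u(c, O) = 4 (u(c, O) = -2 + 6 = 4)
w(N) = 9 (w(N) = 9 - 1*0 = 9 + 0 = 9)
Z(Q, M) = 9
(71 + j(7, 8))*Z(-5, 8) = (71 - 1)*9 = 70*9 = 630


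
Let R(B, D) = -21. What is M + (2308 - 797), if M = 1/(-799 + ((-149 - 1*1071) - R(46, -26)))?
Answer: 3018977/1998 ≈ 1511.0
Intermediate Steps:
M = -1/1998 (M = 1/(-799 + ((-149 - 1*1071) - 1*(-21))) = 1/(-799 + ((-149 - 1071) + 21)) = 1/(-799 + (-1220 + 21)) = 1/(-799 - 1199) = 1/(-1998) = -1/1998 ≈ -0.00050050)
M + (2308 - 797) = -1/1998 + (2308 - 797) = -1/1998 + 1511 = 3018977/1998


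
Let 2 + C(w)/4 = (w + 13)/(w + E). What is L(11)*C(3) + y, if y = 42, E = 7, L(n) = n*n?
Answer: -758/5 ≈ -151.60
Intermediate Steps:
L(n) = n²
C(w) = -8 + 4*(13 + w)/(7 + w) (C(w) = -8 + 4*((w + 13)/(w + 7)) = -8 + 4*((13 + w)/(7 + w)) = -8 + 4*(13 + w)/(7 + w))
L(11)*C(3) + y = 11²*(4*(-1 - 1*3)/(7 + 3)) + 42 = 121*(4*(-1 - 3)/10) + 42 = 121*(4*(⅒)*(-4)) + 42 = 121*(-8/5) + 42 = -968/5 + 42 = -758/5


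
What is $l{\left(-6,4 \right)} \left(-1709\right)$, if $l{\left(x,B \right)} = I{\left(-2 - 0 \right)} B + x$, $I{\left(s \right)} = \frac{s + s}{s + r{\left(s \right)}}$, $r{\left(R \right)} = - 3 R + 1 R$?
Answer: $23926$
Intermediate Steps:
$r{\left(R \right)} = - 2 R$ ($r{\left(R \right)} = - 3 R + R = - 2 R$)
$I{\left(s \right)} = -2$ ($I{\left(s \right)} = \frac{s + s}{s - 2 s} = \frac{2 s}{\left(-1\right) s} = 2 s \left(- \frac{1}{s}\right) = -2$)
$l{\left(x,B \right)} = x - 2 B$ ($l{\left(x,B \right)} = - 2 B + x = x - 2 B$)
$l{\left(-6,4 \right)} \left(-1709\right) = \left(-6 - 8\right) \left(-1709\right) = \left(-14\right) \left(-1709\right) = 23926$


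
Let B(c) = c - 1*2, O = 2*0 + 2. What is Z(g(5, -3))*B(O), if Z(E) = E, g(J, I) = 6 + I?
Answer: 0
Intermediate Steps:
O = 2 (O = 0 + 2 = 2)
B(c) = -2 + c (B(c) = c - 2 = -2 + c)
Z(g(5, -3))*B(O) = (6 - 3)*(-2 + 2) = 3*0 = 0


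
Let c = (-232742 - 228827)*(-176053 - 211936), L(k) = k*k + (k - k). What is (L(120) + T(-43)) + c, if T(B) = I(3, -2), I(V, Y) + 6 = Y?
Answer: 179083709133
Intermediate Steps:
I(V, Y) = -6 + Y
T(B) = -8 (T(B) = -6 - 2 = -8)
L(k) = k² (L(k) = k² + 0 = k²)
c = 179083694741 (c = -461569*(-387989) = 179083694741)
(L(120) + T(-43)) + c = (120² - 8) + 179083694741 = (14400 - 8) + 179083694741 = 14392 + 179083694741 = 179083709133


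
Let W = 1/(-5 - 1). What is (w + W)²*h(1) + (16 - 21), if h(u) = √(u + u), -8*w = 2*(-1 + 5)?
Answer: -5 + 49*√2/36 ≈ -3.0751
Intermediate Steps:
W = -⅙ (W = 1/(-6) = -⅙ ≈ -0.16667)
w = -1 (w = -(-1 + 5)/4 = -4/4 = -⅛*8 = -1)
h(u) = √2*√u (h(u) = √(2*u) = √2*√u)
(w + W)²*h(1) + (16 - 21) = (-1 - ⅙)²*(√2*√1) + (16 - 21) = (-7/6)²*(√2*1) - 5 = 49*√2/36 - 5 = -5 + 49*√2/36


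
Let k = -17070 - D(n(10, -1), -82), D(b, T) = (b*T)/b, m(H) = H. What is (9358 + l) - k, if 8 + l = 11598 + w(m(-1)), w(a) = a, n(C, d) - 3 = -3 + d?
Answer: 37935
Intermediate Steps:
n(C, d) = d (n(C, d) = 3 + (-3 + d) = d)
D(b, T) = T (D(b, T) = (T*b)/b = T)
l = 11589 (l = -8 + (11598 - 1) = -8 + 11597 = 11589)
k = -16988 (k = -17070 - 1*(-82) = -17070 + 82 = -16988)
(9358 + l) - k = (9358 + 11589) - 1*(-16988) = 20947 + 16988 = 37935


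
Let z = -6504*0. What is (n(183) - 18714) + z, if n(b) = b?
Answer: -18531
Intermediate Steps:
z = 0
(n(183) - 18714) + z = (183 - 18714) + 0 = -18531 + 0 = -18531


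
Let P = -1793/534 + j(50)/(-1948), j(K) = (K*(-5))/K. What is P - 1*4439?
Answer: -2310539971/520116 ≈ -4442.4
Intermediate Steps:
j(K) = -5 (j(K) = (-5*K)/K = -5)
P = -1745047/520116 (P = -1793/534 - 5/(-1948) = -1793*1/534 - 5*(-1/1948) = -1793/534 + 5/1948 = -1745047/520116 ≈ -3.3551)
P - 1*4439 = -1745047/520116 - 1*4439 = -1745047/520116 - 4439 = -2310539971/520116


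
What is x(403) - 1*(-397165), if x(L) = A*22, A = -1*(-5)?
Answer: 397275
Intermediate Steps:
A = 5
x(L) = 110 (x(L) = 5*22 = 110)
x(403) - 1*(-397165) = 110 - 1*(-397165) = 110 + 397165 = 397275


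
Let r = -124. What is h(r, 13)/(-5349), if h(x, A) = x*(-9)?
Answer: -372/1783 ≈ -0.20864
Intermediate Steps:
h(x, A) = -9*x
h(r, 13)/(-5349) = -9*(-124)/(-5349) = 1116*(-1/5349) = -372/1783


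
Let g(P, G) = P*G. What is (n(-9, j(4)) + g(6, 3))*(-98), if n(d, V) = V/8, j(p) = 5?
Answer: -7301/4 ≈ -1825.3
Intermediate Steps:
g(P, G) = G*P
n(d, V) = V/8 (n(d, V) = V*(⅛) = V/8)
(n(-9, j(4)) + g(6, 3))*(-98) = ((⅛)*5 + 3*6)*(-98) = (5/8 + 18)*(-98) = (149/8)*(-98) = -7301/4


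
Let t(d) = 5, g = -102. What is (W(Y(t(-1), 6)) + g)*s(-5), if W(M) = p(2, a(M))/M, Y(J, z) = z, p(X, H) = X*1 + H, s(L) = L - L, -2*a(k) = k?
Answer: 0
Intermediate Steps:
a(k) = -k/2
s(L) = 0
p(X, H) = H + X (p(X, H) = X + H = H + X)
W(M) = (2 - M/2)/M (W(M) = (-M/2 + 2)/M = (2 - M/2)/M)
(W(Y(t(-1), 6)) + g)*s(-5) = ((½)*(4 - 1*6)/6 - 102)*0 = ((½)*(⅙)*(4 - 6) - 102)*0 = ((½)*(⅙)*(-2) - 102)*0 = (-⅙ - 102)*0 = -613/6*0 = 0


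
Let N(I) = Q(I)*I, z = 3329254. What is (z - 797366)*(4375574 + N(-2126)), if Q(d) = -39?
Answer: 11288392265344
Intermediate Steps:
N(I) = -39*I
(z - 797366)*(4375574 + N(-2126)) = (3329254 - 797366)*(4375574 - 39*(-2126)) = 2531888*(4375574 + 82914) = 2531888*4458488 = 11288392265344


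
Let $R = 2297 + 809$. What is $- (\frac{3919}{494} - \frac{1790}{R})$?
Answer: $- \frac{5644077}{767182} \approx -7.3569$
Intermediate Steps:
$R = 3106$
$- (\frac{3919}{494} - \frac{1790}{R}) = - (\frac{3919}{494} - \frac{1790}{3106}) = - (3919 \cdot \frac{1}{494} - \frac{895}{1553}) = - (\frac{3919}{494} - \frac{895}{1553}) = \left(-1\right) \frac{5644077}{767182} = - \frac{5644077}{767182}$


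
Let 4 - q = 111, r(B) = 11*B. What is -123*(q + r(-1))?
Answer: 14514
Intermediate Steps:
q = -107 (q = 4 - 1*111 = 4 - 111 = -107)
-123*(q + r(-1)) = -123*(-107 + 11*(-1)) = -123*(-107 - 11) = -123*(-118) = 14514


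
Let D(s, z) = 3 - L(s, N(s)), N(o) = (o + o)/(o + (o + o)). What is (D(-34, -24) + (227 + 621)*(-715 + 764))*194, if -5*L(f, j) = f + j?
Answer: 24181130/3 ≈ 8.0604e+6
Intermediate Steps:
N(o) = 2/3 (N(o) = (2*o)/(o + 2*o) = (2*o)/((3*o)) = (2*o)*(1/(3*o)) = 2/3)
L(f, j) = -f/5 - j/5 (L(f, j) = -(f + j)/5 = -f/5 - j/5)
D(s, z) = 47/15 + s/5 (D(s, z) = 3 - (-s/5 - 1/5*2/3) = 3 - (-s/5 - 2/15) = 3 - (-2/15 - s/5) = 3 + (2/15 + s/5) = 47/15 + s/5)
(D(-34, -24) + (227 + 621)*(-715 + 764))*194 = ((47/15 + (1/5)*(-34)) + (227 + 621)*(-715 + 764))*194 = ((47/15 - 34/5) + 848*49)*194 = (-11/3 + 41552)*194 = (124645/3)*194 = 24181130/3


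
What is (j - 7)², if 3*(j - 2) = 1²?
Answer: 196/9 ≈ 21.778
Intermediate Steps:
j = 7/3 (j = 2 + (⅓)*1² = 2 + (⅓)*1 = 2 + ⅓ = 7/3 ≈ 2.3333)
(j - 7)² = (7/3 - 7)² = (-14/3)² = 196/9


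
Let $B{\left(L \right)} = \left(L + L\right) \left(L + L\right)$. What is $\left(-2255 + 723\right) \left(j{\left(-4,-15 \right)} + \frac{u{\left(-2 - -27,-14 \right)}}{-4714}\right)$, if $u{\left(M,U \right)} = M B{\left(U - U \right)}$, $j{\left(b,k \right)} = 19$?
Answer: $-29108$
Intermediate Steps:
$B{\left(L \right)} = 4 L^{2}$ ($B{\left(L \right)} = 2 L 2 L = 4 L^{2}$)
$u{\left(M,U \right)} = 0$ ($u{\left(M,U \right)} = M 4 \left(U - U\right)^{2} = M 4 \cdot 0^{2} = M 4 \cdot 0 = M 0 = 0$)
$\left(-2255 + 723\right) \left(j{\left(-4,-15 \right)} + \frac{u{\left(-2 - -27,-14 \right)}}{-4714}\right) = \left(-2255 + 723\right) \left(19 + \frac{0}{-4714}\right) = - 1532 \left(19 + 0 \left(- \frac{1}{4714}\right)\right) = - 1532 \left(19 + 0\right) = \left(-1532\right) 19 = -29108$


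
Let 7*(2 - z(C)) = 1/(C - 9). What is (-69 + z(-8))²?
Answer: 63552784/14161 ≈ 4487.9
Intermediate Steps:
z(C) = 2 - 1/(7*(-9 + C)) (z(C) = 2 - 1/(7*(C - 9)) = 2 - 1/(7*(-9 + C)))
(-69 + z(-8))² = (-69 + (-127 + 14*(-8))/(7*(-9 - 8)))² = (-69 + (⅐)*(-127 - 112)/(-17))² = (-69 + (⅐)*(-1/17)*(-239))² = (-69 + 239/119)² = (-7972/119)² = 63552784/14161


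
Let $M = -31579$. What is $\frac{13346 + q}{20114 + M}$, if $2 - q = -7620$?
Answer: $- \frac{20968}{11465} \approx -1.8289$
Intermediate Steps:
$q = 7622$ ($q = 2 - -7620 = 2 + 7620 = 7622$)
$\frac{13346 + q}{20114 + M} = \frac{13346 + 7622}{20114 - 31579} = \frac{20968}{-11465} = 20968 \left(- \frac{1}{11465}\right) = - \frac{20968}{11465}$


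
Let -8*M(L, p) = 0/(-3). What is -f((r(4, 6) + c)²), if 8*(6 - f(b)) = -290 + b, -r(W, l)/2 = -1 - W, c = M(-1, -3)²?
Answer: -119/4 ≈ -29.750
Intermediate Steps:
M(L, p) = 0 (M(L, p) = -0/(-3) = -0*(-1)/3 = -⅛*0 = 0)
c = 0 (c = 0² = 0)
r(W, l) = 2 + 2*W (r(W, l) = -2*(-1 - W) = 2 + 2*W)
f(b) = 169/4 - b/8 (f(b) = 6 - (-290 + b)/8 = 6 + (145/4 - b/8) = 169/4 - b/8)
-f((r(4, 6) + c)²) = -(169/4 - ((2 + 2*4) + 0)²/8) = -(169/4 - ((2 + 8) + 0)²/8) = -(169/4 - (10 + 0)²/8) = -(169/4 - ⅛*10²) = -(169/4 - ⅛*100) = -(169/4 - 25/2) = -1*119/4 = -119/4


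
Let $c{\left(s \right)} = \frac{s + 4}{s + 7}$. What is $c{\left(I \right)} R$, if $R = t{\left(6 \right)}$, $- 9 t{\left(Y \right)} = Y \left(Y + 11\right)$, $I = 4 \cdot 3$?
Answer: $- \frac{544}{57} \approx -9.5439$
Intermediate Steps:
$I = 12$
$t{\left(Y \right)} = - \frac{Y \left(11 + Y\right)}{9}$ ($t{\left(Y \right)} = - \frac{Y \left(Y + 11\right)}{9} = - \frac{Y \left(11 + Y\right)}{9}$)
$R = - \frac{34}{3}$ ($R = \left(- \frac{1}{9}\right) 6 \left(11 + 6\right) = \left(- \frac{1}{9}\right) 6 \cdot 17 = - \frac{34}{3} \approx -11.333$)
$c{\left(s \right)} = \frac{4 + s}{7 + s}$
$c{\left(I \right)} R = \frac{4 + 12}{7 + 12} \left(- \frac{34}{3}\right) = \frac{1}{19} \cdot 16 \left(- \frac{34}{3}\right) = \frac{16}{19} \left(- \frac{34}{3}\right) = - \frac{544}{57}$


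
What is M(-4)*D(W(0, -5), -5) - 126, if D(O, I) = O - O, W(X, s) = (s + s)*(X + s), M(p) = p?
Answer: -126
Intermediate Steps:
W(X, s) = 2*s*(X + s) (W(X, s) = (2*s)*(X + s) = 2*s*(X + s))
D(O, I) = 0
M(-4)*D(W(0, -5), -5) - 126 = -4*0 - 126 = 0 - 126 = -126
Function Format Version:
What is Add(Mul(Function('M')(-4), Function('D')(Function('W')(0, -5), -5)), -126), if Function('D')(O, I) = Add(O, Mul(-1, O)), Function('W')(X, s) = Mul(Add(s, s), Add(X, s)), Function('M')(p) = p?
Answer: -126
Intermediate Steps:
Function('W')(X, s) = Mul(2, s, Add(X, s)) (Function('W')(X, s) = Mul(Mul(2, s), Add(X, s)) = Mul(2, s, Add(X, s)))
Function('D')(O, I) = 0
Add(Mul(Function('M')(-4), Function('D')(Function('W')(0, -5), -5)), -126) = Add(Mul(-4, 0), -126) = Add(0, -126) = -126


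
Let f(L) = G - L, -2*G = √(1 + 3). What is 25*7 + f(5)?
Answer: 169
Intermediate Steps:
G = -1 (G = -√(1 + 3)/2 = -√4/2 = -½*2 = -1)
f(L) = -1 - L
25*7 + f(5) = 25*7 + (-1 - 1*5) = 175 + (-1 - 5) = 175 - 6 = 169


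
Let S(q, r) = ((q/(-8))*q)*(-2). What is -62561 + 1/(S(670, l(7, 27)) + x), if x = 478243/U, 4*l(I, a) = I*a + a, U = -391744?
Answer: -2750368751942333/43962992157 ≈ -62561.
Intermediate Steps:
l(I, a) = a/4 + I*a/4 (l(I, a) = (I*a + a)/4 = (a + I*a)/4 = a/4 + I*a/4)
S(q, r) = q²/4 (S(q, r) = ((q*(-⅛))*q)*(-2) = ((-q/8)*q)*(-2) = -q²/8*(-2) = q²/4)
x = -478243/391744 (x = 478243/(-391744) = 478243*(-1/391744) = -478243/391744 ≈ -1.2208)
-62561 + 1/(S(670, l(7, 27)) + x) = -62561 + 1/((¼)*670² - 478243/391744) = -62561 + 1/((¼)*448900 - 478243/391744) = -62561 + 1/(112225 - 478243/391744) = -62561 + 1/(43962992157/391744) = -62561 + 391744/43962992157 = -2750368751942333/43962992157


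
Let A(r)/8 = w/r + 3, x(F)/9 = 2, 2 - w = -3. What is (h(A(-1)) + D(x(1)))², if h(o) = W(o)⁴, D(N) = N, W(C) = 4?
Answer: 75076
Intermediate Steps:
w = 5 (w = 2 - 1*(-3) = 2 + 3 = 5)
x(F) = 18 (x(F) = 9*2 = 18)
A(r) = 24 + 40/r (A(r) = 8*(5/r + 3) = 8*(3 + 5/r) = 24 + 40/r)
h(o) = 256 (h(o) = 4⁴ = 256)
(h(A(-1)) + D(x(1)))² = (256 + 18)² = 274² = 75076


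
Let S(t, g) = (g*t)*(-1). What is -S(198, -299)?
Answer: -59202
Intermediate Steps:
S(t, g) = -g*t
-S(198, -299) = -(-1)*(-299)*198 = -1*59202 = -59202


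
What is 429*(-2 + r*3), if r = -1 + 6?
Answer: 5577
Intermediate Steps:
r = 5
429*(-2 + r*3) = 429*(-2 + 5*3) = 429*(-2 + 15) = 429*13 = 5577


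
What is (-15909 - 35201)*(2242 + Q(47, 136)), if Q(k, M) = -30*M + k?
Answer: 91538010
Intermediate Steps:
Q(k, M) = k - 30*M
(-15909 - 35201)*(2242 + Q(47, 136)) = (-15909 - 35201)*(2242 + (47 - 30*136)) = -51110*(2242 + (47 - 4080)) = -51110*(2242 - 4033) = -51110*(-1791) = 91538010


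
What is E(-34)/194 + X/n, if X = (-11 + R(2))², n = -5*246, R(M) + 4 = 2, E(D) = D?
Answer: -37303/119310 ≈ -0.31266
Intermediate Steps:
R(M) = -2 (R(M) = -4 + 2 = -2)
n = -1230
X = 169 (X = (-11 - 2)² = (-13)² = 169)
E(-34)/194 + X/n = -34/194 + 169/(-1230) = -34*1/194 + 169*(-1/1230) = -17/97 - 169/1230 = -37303/119310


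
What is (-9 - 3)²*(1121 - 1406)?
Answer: -41040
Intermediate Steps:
(-9 - 3)²*(1121 - 1406) = (-12)²*(-285) = 144*(-285) = -41040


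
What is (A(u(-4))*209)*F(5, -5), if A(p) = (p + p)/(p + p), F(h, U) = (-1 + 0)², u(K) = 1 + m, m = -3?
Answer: 209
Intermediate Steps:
u(K) = -2 (u(K) = 1 - 3 = -2)
F(h, U) = 1 (F(h, U) = (-1)² = 1)
A(p) = 1 (A(p) = (2*p)/((2*p)) = (2*p)*(1/(2*p)) = 1)
(A(u(-4))*209)*F(5, -5) = (1*209)*1 = 209*1 = 209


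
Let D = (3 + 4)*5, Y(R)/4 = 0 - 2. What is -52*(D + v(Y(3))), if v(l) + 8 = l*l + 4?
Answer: -4940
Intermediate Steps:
Y(R) = -8 (Y(R) = 4*(0 - 2) = 4*(-2) = -8)
v(l) = -4 + l² (v(l) = -8 + (l*l + 4) = -8 + (l² + 4) = -8 + (4 + l²) = -4 + l²)
D = 35 (D = 7*5 = 35)
-52*(D + v(Y(3))) = -52*(35 + (-4 + (-8)²)) = -52*(35 + (-4 + 64)) = -52*(35 + 60) = -52*95 = -4940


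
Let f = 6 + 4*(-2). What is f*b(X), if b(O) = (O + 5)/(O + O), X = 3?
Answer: -8/3 ≈ -2.6667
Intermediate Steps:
b(O) = (5 + O)/(2*O) (b(O) = (5 + O)/((2*O)) = (5 + O)*(1/(2*O)) = (5 + O)/(2*O))
f = -2 (f = 6 - 8 = -2)
f*b(X) = -(5 + 3)/3 = -8/3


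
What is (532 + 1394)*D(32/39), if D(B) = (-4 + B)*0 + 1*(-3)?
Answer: -5778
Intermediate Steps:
D(B) = -3 (D(B) = 0 - 3 = -3)
(532 + 1394)*D(32/39) = (532 + 1394)*(-3) = 1926*(-3) = -5778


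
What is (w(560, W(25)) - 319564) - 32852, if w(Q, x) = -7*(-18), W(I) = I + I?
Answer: -352290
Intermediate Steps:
W(I) = 2*I
w(Q, x) = 126
(w(560, W(25)) - 319564) - 32852 = (126 - 319564) - 32852 = -319438 - 32852 = -352290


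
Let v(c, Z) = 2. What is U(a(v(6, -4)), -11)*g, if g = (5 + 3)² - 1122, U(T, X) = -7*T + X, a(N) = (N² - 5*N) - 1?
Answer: -40204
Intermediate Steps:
a(N) = -1 + N² - 5*N
U(T, X) = X - 7*T
g = -1058 (g = 8² - 1122 = 64 - 1122 = -1058)
U(a(v(6, -4)), -11)*g = (-11 - 7*(-1 + 2² - 5*2))*(-1058) = (-11 - 7*(-1 + 4 - 10))*(-1058) = (-11 - 7*(-7))*(-1058) = (-11 + 49)*(-1058) = 38*(-1058) = -40204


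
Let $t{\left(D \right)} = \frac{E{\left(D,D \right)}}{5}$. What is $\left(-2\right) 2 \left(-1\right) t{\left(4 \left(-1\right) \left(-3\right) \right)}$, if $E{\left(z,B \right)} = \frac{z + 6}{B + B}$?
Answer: $\frac{3}{5} \approx 0.6$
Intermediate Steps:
$E{\left(z,B \right)} = \frac{6 + z}{2 B}$
$t{\left(D \right)} = \frac{6 + D}{10 D}$ ($t{\left(D \right)} = \frac{\frac{1}{2} \frac{1}{D} \left(6 + D\right)}{5} = \frac{6 + D}{2 D} \frac{1}{5} = \frac{6 + D}{10 D}$)
$\left(-2\right) 2 \left(-1\right) t{\left(4 \left(-1\right) \left(-3\right) \right)} = \left(-2\right) 2 \left(-1\right) \frac{6 + 4 \left(-1\right) \left(-3\right)}{10 \cdot 4 \left(-1\right) \left(-3\right)} = \left(-4\right) \left(-1\right) \frac{6 - -12}{10 \left(\left(-4\right) \left(-3\right)\right)} = 4 \frac{6 + 12}{10 \cdot 12} = 4 \cdot \frac{1}{10} \cdot \frac{1}{12} \cdot 18 = 4 \cdot \frac{3}{20} = \frac{3}{5}$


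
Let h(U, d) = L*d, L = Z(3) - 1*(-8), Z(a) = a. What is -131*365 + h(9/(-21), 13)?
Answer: -47672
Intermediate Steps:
L = 11 (L = 3 - 1*(-8) = 3 + 8 = 11)
h(U, d) = 11*d
-131*365 + h(9/(-21), 13) = -131*365 + 11*13 = -47815 + 143 = -47672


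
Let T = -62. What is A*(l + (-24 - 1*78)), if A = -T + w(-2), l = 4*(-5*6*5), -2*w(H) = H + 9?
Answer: -41067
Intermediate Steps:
w(H) = -9/2 - H/2 (w(H) = -(H + 9)/2 = -(9 + H)/2 = -9/2 - H/2)
l = -600 (l = 4*(-30*5) = 4*(-150) = -600)
A = 117/2 (A = -1*(-62) + (-9/2 - 1/2*(-2)) = 62 + (-9/2 + 1) = 62 - 7/2 = 117/2 ≈ 58.500)
A*(l + (-24 - 1*78)) = 117*(-600 + (-24 - 1*78))/2 = 117*(-600 + (-24 - 78))/2 = 117*(-600 - 102)/2 = (117/2)*(-702) = -41067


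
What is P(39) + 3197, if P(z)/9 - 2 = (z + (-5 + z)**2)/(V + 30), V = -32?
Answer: -4325/2 ≈ -2162.5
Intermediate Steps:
P(z) = 18 - 9*z/2 - 9*(-5 + z)**2/2 (P(z) = 18 + 9*((z + (-5 + z)**2)/(-32 + 30)) = 18 + 9*((z + (-5 + z)**2)/(-2)) = 18 + 9*((z + (-5 + z)**2)*(-1/2)) = 18 + 9*(-z/2 - (-5 + z)**2/2) = 18 + (-9*z/2 - 9*(-5 + z)**2/2) = 18 - 9*z/2 - 9*(-5 + z)**2/2)
P(39) + 3197 = (-189/2 - 9/2*39**2 + (81/2)*39) + 3197 = (-189/2 - 9/2*1521 + 3159/2) + 3197 = (-189/2 - 13689/2 + 3159/2) + 3197 = -10719/2 + 3197 = -4325/2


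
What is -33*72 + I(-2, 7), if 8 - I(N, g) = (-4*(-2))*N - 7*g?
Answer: -2303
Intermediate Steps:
I(N, g) = 8 - 8*N + 7*g (I(N, g) = 8 - ((-4*(-2))*N - 7*g) = 8 - (8*N - 7*g) = 8 - (-7*g + 8*N) = 8 + (-8*N + 7*g) = 8 - 8*N + 7*g)
-33*72 + I(-2, 7) = -33*72 + (8 - 8*(-2) + 7*7) = -2376 + (8 + 16 + 49) = -2376 + 73 = -2303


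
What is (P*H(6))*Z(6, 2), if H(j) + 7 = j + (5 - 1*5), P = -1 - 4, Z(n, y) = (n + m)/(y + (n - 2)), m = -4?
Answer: 5/3 ≈ 1.6667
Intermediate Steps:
Z(n, y) = (-4 + n)/(-2 + n + y) (Z(n, y) = (n - 4)/(y + (n - 2)) = (-4 + n)/(y + (-2 + n)) = (-4 + n)/(-2 + n + y))
P = -5
H(j) = -7 + j (H(j) = -7 + (j + (5 - 1*5)) = -7 + (j + (5 - 5)) = -7 + (j + 0) = -7 + j)
(P*H(6))*Z(6, 2) = (-5*(-7 + 6))*((-4 + 6)/(-2 + 6 + 2)) = (-5*(-1))*(2/6) = 5*((⅙)*2) = 5*(⅓) = 5/3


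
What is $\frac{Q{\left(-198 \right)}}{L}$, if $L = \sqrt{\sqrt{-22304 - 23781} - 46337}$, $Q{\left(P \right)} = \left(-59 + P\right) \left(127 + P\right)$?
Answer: $\frac{18247}{\sqrt{-46337 + i \sqrt{46085}}} \approx 0.19636 - 84.766 i$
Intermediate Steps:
$L = \sqrt{-46337 + i \sqrt{46085}}$ ($L = \sqrt{\sqrt{-46085} - 46337} = \sqrt{i \sqrt{46085} - 46337} = \sqrt{-46337 + i \sqrt{46085}} \approx 0.4986 + 215.26 i$)
$\frac{Q{\left(-198 \right)}}{L} = \frac{-7493 + \left(-198\right)^{2} + 68 \left(-198\right)}{\sqrt{-46337 + i \sqrt{46085}}} = \frac{-7493 + 39204 - 13464}{\sqrt{-46337 + i \sqrt{46085}}} = \frac{18247}{\sqrt{-46337 + i \sqrt{46085}}}$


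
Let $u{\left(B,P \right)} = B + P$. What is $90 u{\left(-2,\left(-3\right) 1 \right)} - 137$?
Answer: $-587$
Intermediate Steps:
$90 u{\left(-2,\left(-3\right) 1 \right)} - 137 = 90 \left(-2 - 3\right) - 137 = 90 \left(-5\right) - 137 = -450 - 137 = -587$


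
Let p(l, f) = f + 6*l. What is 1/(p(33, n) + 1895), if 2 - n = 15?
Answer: 1/2080 ≈ 0.00048077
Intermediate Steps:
n = -13 (n = 2 - 1*15 = 2 - 15 = -13)
1/(p(33, n) + 1895) = 1/((-13 + 6*33) + 1895) = 1/((-13 + 198) + 1895) = 1/(185 + 1895) = 1/2080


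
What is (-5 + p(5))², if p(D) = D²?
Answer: 400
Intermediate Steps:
(-5 + p(5))² = (-5 + 5²)² = (-5 + 25)² = 20² = 400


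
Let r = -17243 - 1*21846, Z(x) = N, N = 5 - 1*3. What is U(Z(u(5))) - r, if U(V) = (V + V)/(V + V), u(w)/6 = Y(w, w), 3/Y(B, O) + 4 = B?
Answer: 39090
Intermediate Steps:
Y(B, O) = 3/(-4 + B)
u(w) = 18/(-4 + w) (u(w) = 6*(3/(-4 + w)) = 18/(-4 + w))
N = 2 (N = 5 - 3 = 2)
Z(x) = 2
U(V) = 1 (U(V) = (2*V)/((2*V)) = (2*V)*(1/(2*V)) = 1)
r = -39089 (r = -17243 - 21846 = -39089)
U(Z(u(5))) - r = 1 - 1*(-39089) = 1 + 39089 = 39090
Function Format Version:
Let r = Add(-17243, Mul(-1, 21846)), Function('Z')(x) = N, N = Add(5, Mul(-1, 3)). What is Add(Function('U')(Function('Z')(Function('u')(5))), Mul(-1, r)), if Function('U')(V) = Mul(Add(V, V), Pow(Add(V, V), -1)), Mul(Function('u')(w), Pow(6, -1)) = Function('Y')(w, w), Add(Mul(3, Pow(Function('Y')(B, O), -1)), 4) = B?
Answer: 39090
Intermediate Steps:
Function('Y')(B, O) = Mul(3, Pow(Add(-4, B), -1))
Function('u')(w) = Mul(18, Pow(Add(-4, w), -1)) (Function('u')(w) = Mul(6, Mul(3, Pow(Add(-4, w), -1))) = Mul(18, Pow(Add(-4, w), -1)))
N = 2 (N = Add(5, -3) = 2)
Function('Z')(x) = 2
Function('U')(V) = 1 (Function('U')(V) = Mul(Mul(2, V), Pow(Mul(2, V), -1)) = Mul(Mul(2, V), Mul(Rational(1, 2), Pow(V, -1))) = 1)
r = -39089 (r = Add(-17243, -21846) = -39089)
Add(Function('U')(Function('Z')(Function('u')(5))), Mul(-1, r)) = Add(1, Mul(-1, -39089)) = Add(1, 39089) = 39090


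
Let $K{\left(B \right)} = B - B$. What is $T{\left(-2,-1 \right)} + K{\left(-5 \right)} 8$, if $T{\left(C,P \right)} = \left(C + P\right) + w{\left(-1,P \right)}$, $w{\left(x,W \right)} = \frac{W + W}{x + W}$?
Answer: $-2$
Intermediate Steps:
$w{\left(x,W \right)} = \frac{2 W}{W + x}$
$T{\left(C,P \right)} = C + P + \frac{2 P}{-1 + P}$ ($T{\left(C,P \right)} = \left(C + P\right) + \frac{2 P}{P - 1} = \left(C + P\right) + \frac{2 P}{-1 + P} = C + P + \frac{2 P}{-1 + P}$)
$K{\left(B \right)} = 0$
$T{\left(-2,-1 \right)} + K{\left(-5 \right)} 8 = \frac{2 \left(-1\right) + \left(-1 - 1\right) \left(-2 - 1\right)}{-1 - 1} + 0 \cdot 8 = \frac{-2 - -6}{-2} + 0 = - \frac{-2 + 6}{2} + 0 = \left(- \frac{1}{2}\right) 4 + 0 = -2 + 0 = -2$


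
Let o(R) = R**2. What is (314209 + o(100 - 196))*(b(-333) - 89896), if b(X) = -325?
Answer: -29179726925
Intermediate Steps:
(314209 + o(100 - 196))*(b(-333) - 89896) = (314209 + (100 - 196)**2)*(-325 - 89896) = (314209 + (-96)**2)*(-90221) = (314209 + 9216)*(-90221) = 323425*(-90221) = -29179726925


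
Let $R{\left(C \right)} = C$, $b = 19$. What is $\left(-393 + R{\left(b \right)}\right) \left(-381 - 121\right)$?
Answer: $187748$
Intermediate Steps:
$\left(-393 + R{\left(b \right)}\right) \left(-381 - 121\right) = \left(-393 + 19\right) \left(-381 - 121\right) = \left(-374\right) \left(-502\right) = 187748$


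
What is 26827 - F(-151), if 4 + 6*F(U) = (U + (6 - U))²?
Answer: 80465/3 ≈ 26822.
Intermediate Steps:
F(U) = 16/3 (F(U) = -⅔ + (U + (6 - U))²/6 = -⅔ + (⅙)*6² = -⅔ + (⅙)*36 = -⅔ + 6 = 16/3)
26827 - F(-151) = 26827 - 1*16/3 = 26827 - 16/3 = 80465/3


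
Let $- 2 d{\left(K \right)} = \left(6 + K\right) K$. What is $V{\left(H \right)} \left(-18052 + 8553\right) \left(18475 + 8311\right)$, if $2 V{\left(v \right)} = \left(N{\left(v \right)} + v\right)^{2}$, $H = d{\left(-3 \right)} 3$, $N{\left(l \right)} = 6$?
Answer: $- \frac{193501782747}{4} \approx -4.8375 \cdot 10^{10}$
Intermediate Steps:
$d{\left(K \right)} = - \frac{K \left(6 + K\right)}{2}$ ($d{\left(K \right)} = - \frac{\left(6 + K\right) K}{2} = - \frac{K \left(6 + K\right)}{2}$)
$H = \frac{27}{2}$ ($H = \left(- \frac{1}{2}\right) \left(-3\right) \left(6 - 3\right) 3 = \left(- \frac{1}{2}\right) \left(-3\right) 3 \cdot 3 = \frac{9}{2} \cdot 3 = \frac{27}{2} \approx 13.5$)
$V{\left(v \right)} = \frac{\left(6 + v\right)^{2}}{2}$
$V{\left(H \right)} \left(-18052 + 8553\right) \left(18475 + 8311\right) = \frac{\left(6 + \frac{27}{2}\right)^{2}}{2} \left(-18052 + 8553\right) \left(18475 + 8311\right) = \frac{\left(\frac{39}{2}\right)^{2}}{2} \left(\left(-9499\right) 26786\right) = \frac{1}{2} \cdot \frac{1521}{4} \left(-254440214\right) = \frac{1521}{8} \left(-254440214\right) = - \frac{193501782747}{4}$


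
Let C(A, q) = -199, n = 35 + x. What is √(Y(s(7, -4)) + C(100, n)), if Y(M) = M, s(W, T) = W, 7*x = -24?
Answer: 8*I*√3 ≈ 13.856*I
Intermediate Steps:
x = -24/7 (x = (⅐)*(-24) = -24/7 ≈ -3.4286)
n = 221/7 (n = 35 - 24/7 = 221/7 ≈ 31.571)
√(Y(s(7, -4)) + C(100, n)) = √(7 - 199) = √(-192) = 8*I*√3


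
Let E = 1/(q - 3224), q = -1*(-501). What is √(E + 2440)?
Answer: √18091936037/2723 ≈ 49.396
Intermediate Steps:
q = 501
E = -1/2723 (E = 1/(501 - 3224) = 1/(-2723) = -1/2723 ≈ -0.00036724)
√(E + 2440) = √(-1/2723 + 2440) = √(6644119/2723) = √18091936037/2723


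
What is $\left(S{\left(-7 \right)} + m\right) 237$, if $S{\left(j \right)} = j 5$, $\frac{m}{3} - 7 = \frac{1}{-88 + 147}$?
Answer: $- \frac{195051}{59} \approx -3305.9$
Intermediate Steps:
$m = \frac{1242}{59}$ ($m = 21 + \frac{3}{-88 + 147} = 21 + \frac{3}{59} = \frac{1242}{59} \approx 21.051$)
$S{\left(j \right)} = 5 j$
$\left(S{\left(-7 \right)} + m\right) 237 = \left(5 \left(-7\right) + \frac{1242}{59}\right) 237 = \left(-35 + \frac{1242}{59}\right) 237 = \left(- \frac{823}{59}\right) 237 = - \frac{195051}{59}$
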